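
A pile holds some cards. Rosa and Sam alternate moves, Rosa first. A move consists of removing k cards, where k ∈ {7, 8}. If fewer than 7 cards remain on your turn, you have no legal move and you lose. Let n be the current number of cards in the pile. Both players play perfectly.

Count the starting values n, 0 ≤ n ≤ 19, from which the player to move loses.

12

Use the standard recursion: the mover loses at a terminal position; elsewhere, the mover wins exactly when some move hands the opponent an L position.
n=0: no move → L
n=1: no move → L
n=2: no move → L
n=3: no move → L
n=4: no move → L
n=5: no move → L
n=6: no move → L
n=7: W (go to 0, an L position)
n=8: W (go to 1, an L position)
n=9: W (go to 2, an L position)
n=10: W (go to 3, an L position)
n=11: W (go to 4, an L position)
n=12: W (go to 5, an L position)
n=13: W (go to 6, an L position)
n=14: W (go to 6, an L position)
n=15: L (options 8(W), 7(W) are all W)
n=16: L (options 9(W), 8(W) are all W)
n=17: L (options 10(W), 9(W) are all W)
n=18: L (options 11(W), 10(W) are all W)
n=19: L (options 12(W), 11(W) are all W)
L entries with 0 ≤ n ≤ 19: n = 0, 1, 2, 3, 4, 5, 6, 15, 16, 17, 18, 19; that makes 12.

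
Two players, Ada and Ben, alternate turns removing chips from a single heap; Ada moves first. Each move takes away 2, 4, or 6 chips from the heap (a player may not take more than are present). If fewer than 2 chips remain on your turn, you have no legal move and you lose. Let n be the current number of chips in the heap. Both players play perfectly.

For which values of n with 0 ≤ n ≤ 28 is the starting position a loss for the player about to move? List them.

0, 1, 8, 9, 16, 17, 24, 25

Positions with no move are L. A position that does have a move is losing for the player to move precisely when every available move leads to a winning position for the opponent. Fill in the labels:
n=0: no move → L
n=1: no move → L
n=2: reaches L-position 0 → W
n=3: reaches L-position 1 → W
n=4: reaches L-position 0 → W
n=5: reaches L-position 1 → W
n=6: reaches L-position 0 → W
n=7: reaches L-position 1 → W
n=8: only reaches 6(W), 4(W), 2(W), all W → L
n=9: only reaches 7(W), 5(W), 3(W), all W → L
n=10: reaches L-position 8 → W
n=11: reaches L-position 9 → W
n=12: reaches L-position 8 → W
n=13: reaches L-position 9 → W
n=14: reaches L-position 8 → W
n=15: reaches L-position 9 → W
n=16: only reaches 14(W), 12(W), 10(W), all W → L
n=17: only reaches 15(W), 13(W), 11(W), all W → L
n=18: reaches L-position 16 → W
n=19: reaches L-position 17 → W
n=20: reaches L-position 16 → W
n=21: reaches L-position 17 → W
n=22: reaches L-position 16 → W
n=23: reaches L-position 17 → W
n=24: only reaches 22(W), 20(W), 18(W), all W → L
n=25: only reaches 23(W), 21(W), 19(W), all W → L
n=26: reaches L-position 24 → W
n=27: reaches L-position 25 → W
n=28: reaches L-position 24 → W
The losing starting values of n are exactly the entries labelled L in this table (8 of them).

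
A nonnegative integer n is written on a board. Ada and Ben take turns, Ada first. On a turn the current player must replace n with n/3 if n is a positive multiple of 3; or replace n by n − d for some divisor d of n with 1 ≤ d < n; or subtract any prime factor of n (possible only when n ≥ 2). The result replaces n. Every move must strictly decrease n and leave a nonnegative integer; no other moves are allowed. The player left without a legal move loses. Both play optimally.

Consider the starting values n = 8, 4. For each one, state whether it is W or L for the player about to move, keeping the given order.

Use the standard recursion: the mover loses at a terminal position; elsewhere, the mover wins exactly when some move hands the opponent an L position.
n=0: no move → L
n=1: no move → L
n=2: →0(L), so W
n=3: →0(L), so W
n=4: →2(W), 3(W) — all W, so L
n=5: →0(L), so W
n=6: →4(L), so W
n=7: →0(L), so W
n=8: →4(L), so W

8: W, 4: L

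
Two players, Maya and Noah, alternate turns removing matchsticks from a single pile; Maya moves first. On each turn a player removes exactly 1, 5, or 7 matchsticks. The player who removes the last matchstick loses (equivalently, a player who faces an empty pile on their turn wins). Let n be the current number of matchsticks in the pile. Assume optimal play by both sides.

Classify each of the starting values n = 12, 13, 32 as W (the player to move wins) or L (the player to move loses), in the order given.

Positions with no move are W. A position that does have a move is losing for the player to move precisely when every available move leads to a winning position for the opponent. Fill in the labels:
n=0: no move; the opponent has just taken the last matchstick and therefore loses → W
n=1: L (sole option 0(W) is W)
n=2: W (go to 1, an L position)
n=3: L (sole option 2(W) is W)
n=4: W (go to 3, an L position)
n=5: L (options 4(W), 0(W) are all W)
n=6: W (go to 5, an L position)
n=7: L (options 6(W), 2(W), 0(W) are all W)
n=8: W (go to 7, an L position)
n=9: L (options 8(W), 4(W), 2(W) are all W)
n=10: W (go to 9, an L position)
n=11: L (options 10(W), 6(W), 4(W) are all W)
n=12: W (go to 11, an L position)
n=13: L (options 12(W), 8(W), 6(W) are all W)
n=14: W (go to 13, an L position)
n=15: L (options 14(W), 10(W), 8(W) are all W)
n=16: W (go to 15, an L position)
n=17: L (options 16(W), 12(W), 10(W) are all W)
n=18: W (go to 17, an L position)
n=19: L (options 18(W), 14(W), 12(W) are all W)
n=20: W (go to 19, an L position)
n=21: L (options 20(W), 16(W), 14(W) are all W)
n=22: W (go to 21, an L position)
n=23: L (options 22(W), 18(W), 16(W) are all W)
n=24: W (go to 23, an L position)
n=25: L (options 24(W), 20(W), 18(W) are all W)
n=26: W (go to 25, an L position)
n=27: L (options 26(W), 22(W), 20(W) are all W)
n=28: W (go to 27, an L position)
n=29: L (options 28(W), 24(W), 22(W) are all W)
n=30: W (go to 29, an L position)
n=31: L (options 30(W), 26(W), 24(W) are all W)
n=32: W (go to 31, an L position)

12: W, 13: L, 32: W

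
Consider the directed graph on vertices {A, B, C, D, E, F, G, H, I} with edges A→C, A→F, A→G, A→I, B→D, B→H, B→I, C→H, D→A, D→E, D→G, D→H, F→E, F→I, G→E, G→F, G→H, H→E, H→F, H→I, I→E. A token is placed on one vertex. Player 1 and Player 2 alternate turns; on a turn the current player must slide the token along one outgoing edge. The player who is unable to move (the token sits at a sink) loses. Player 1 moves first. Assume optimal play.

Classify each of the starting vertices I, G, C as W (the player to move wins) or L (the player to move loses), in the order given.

I: W, G: W, C: L

Work bottom-up. With no move the player to move loses. Otherwise the position is W if at least one move leads to an L position for the opponent, and L if every move leads to a W.
Every edge goes from a vertex to one that appears earlier in the order E, I, F, H, C, G, A, D, B, so processing vertices in that order labels each vertex after all of its successors.
E: no outgoing edge → L
I: reaches L-position E → W
F: reaches L-position E → W
H: reaches L-position E → W
C: only reaches H(W), which is W → L
G: reaches L-position E → W
A: reaches L-position C → W
D: reaches L-position E → W
B: only reaches D(W), H(W), I(W), all W → L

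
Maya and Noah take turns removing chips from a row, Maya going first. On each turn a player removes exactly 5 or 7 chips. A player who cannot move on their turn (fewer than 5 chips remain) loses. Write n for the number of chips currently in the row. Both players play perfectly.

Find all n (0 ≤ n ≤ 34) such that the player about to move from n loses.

Work bottom-up. With no move the player to move loses. Otherwise the position is W if at least one move leads to an L position for the opponent, and L if every move leads to a W.
n=0: no move → L
n=1: no move → L
n=2: no move → L
n=3: no move → L
n=4: no move → L
n=5: →0(L), so W
n=6: →1(L), so W
n=7: →2(L), so W
n=8: →3(L), so W
n=9: →4(L), so W
n=10: →3(L), so W
n=11: →4(L), so W
n=12: →7(W), 5(W) — all W, so L
n=13: →8(W), 6(W) — all W, so L
n=14: →9(W), 7(W) — all W, so L
n=15: →10(W), 8(W) — all W, so L
n=16: →11(W), 9(W) — all W, so L
n=17: →12(L), so W
n=18: →13(L), so W
n=19: →14(L), so W
n=20: →15(L), so W
n=21: →16(L), so W
n=22: →15(L), so W
n=23: →16(L), so W
n=24: →19(W), 17(W) — all W, so L
n=25: →20(W), 18(W) — all W, so L
n=26: →21(W), 19(W) — all W, so L
n=27: →22(W), 20(W) — all W, so L
n=28: →23(W), 21(W) — all W, so L
n=29: →24(L), so W
n=30: →25(L), so W
n=31: →26(L), so W
n=32: →27(L), so W
n=33: →28(L), so W
n=34: →27(L), so W
The losing starting values of n are exactly the entries labelled L in this table (15 of them).

0, 1, 2, 3, 4, 12, 13, 14, 15, 16, 24, 25, 26, 27, 28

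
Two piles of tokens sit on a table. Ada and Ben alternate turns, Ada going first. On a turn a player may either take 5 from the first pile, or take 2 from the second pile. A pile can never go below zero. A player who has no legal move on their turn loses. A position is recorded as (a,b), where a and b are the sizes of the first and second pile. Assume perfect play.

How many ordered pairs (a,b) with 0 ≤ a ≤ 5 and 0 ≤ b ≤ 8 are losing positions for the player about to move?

29

Work bottom-up. With no move the player to move loses. Otherwise the position is W if at least one move leads to an L position for the opponent, and L if every move leads to a W.
Every move lowers a or b (never raises either), so fill the grid row by row in increasing a, and left to right within a row: each cell's successors are then already labelled.
      b=0  b=1  b=2  b=3  b=4  b=5  b=6  b=7  b=8
a=0:    L    L    W    W    L    L    W    W    L
a=1:    L    L    W    W    L    L    W    W    L
a=2:    L    L    W    W    L    L    W    W    L
a=3:    L    L    W    W    L    L    W    W    L
a=4:    L    L    W    W    L    L    W    W    L
a=5:    W    W    L    L    W    W    L    L    W
Cells with no legal move (terminal, hence L): (0,0), (0,1), (1,0), (1,1), (2,0), (2,1), (3,0), (3,1), (4,0), (4,1).
The remaining L cells, each justified by listing all of its moves:
(0,4): →(0,2)(W) only, which is W, so L
(0,5): →(0,3)(W) only, which is W, so L
(0,8): →(0,6)(W) only, which is W, so L
(1,4): →(1,2)(W) only, which is W, so L
(1,5): →(1,3)(W) only, which is W, so L
(1,8): →(1,6)(W) only, which is W, so L
(2,4): →(2,2)(W) only, which is W, so L
(2,5): →(2,3)(W) only, which is W, so L
(2,8): →(2,6)(W) only, which is W, so L
(3,4): →(3,2)(W) only, which is W, so L
(3,5): →(3,3)(W) only, which is W, so L
(3,8): →(3,6)(W) only, which is W, so L
(4,4): →(4,2)(W) only, which is W, so L
(4,5): →(4,3)(W) only, which is W, so L
(4,8): →(4,6)(W) only, which is W, so L
(5,2): →(0,2)(W), (5,0)(W) — all W, so L
(5,3): →(0,3)(W), (5,1)(W) — all W, so L
(5,6): →(0,6)(W), (5,4)(W) — all W, so L
(5,7): →(0,7)(W), (5,5)(W) — all W, so L
Every other cell has at least one move into one of the L cells above, so it is W.
L cells per row: a=0: 5, a=1: 5, a=2: 5, a=3: 5, a=4: 5, a=5: 4; total 29.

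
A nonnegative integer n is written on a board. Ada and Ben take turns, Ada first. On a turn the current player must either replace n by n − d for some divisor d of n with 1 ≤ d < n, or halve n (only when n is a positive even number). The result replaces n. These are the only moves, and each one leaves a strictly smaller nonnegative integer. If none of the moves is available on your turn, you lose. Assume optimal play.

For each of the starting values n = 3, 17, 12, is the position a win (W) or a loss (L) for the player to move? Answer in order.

3: L, 17: L, 12: W

Positions with no move are L. A position that does have a move is losing for the player to move precisely when every available move leads to a winning position for the opponent. Fill in the labels:
n=0: no move → L
n=1: no move → L
n=2: →1(L), so W
n=3: →2(W) only, which is W, so L
n=4: →3(L), so W
n=5: →4(W) only, which is W, so L
n=6: →3(L), so W
n=7: →6(W) only, which is W, so L
n=8: →7(L), so W
n=9: →6(W), 8(W) — all W, so L
n=10: →5(L), so W
n=11: →10(W) only, which is W, so L
n=12: →9(L), so W
n=13: →12(W) only, which is W, so L
n=14: →7(L), so W
n=15: →10(W), 12(W), 14(W) — all W, so L
n=16: →15(L), so W
n=17: →16(W) only, which is W, so L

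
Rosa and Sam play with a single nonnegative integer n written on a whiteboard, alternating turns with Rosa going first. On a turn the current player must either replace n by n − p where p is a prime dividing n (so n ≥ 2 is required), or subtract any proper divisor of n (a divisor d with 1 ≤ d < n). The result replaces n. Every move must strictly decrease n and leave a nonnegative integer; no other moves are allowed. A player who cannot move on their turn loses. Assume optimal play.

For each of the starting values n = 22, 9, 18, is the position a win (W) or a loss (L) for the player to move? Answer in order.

22: W, 9: L, 18: W

Label each position W (a win for the player to move) or L (a loss). A position with no legal move is L; any other position is W exactly when some move reaches an L, and L when every move reaches a W.
n=0: no move → L
n=1: no move → L
n=2: reaches L-position 0 → W
n=3: reaches L-position 0 → W
n=4: only reaches 2(W), 3(W), all W → L
n=5: reaches L-position 0 → W
n=6: reaches L-position 4 → W
n=7: reaches L-position 0 → W
n=8: reaches L-position 4 → W
n=9: only reaches 6(W), 8(W), all W → L
n=10: reaches L-position 9 → W
n=11: reaches L-position 0 → W
n=12: reaches L-position 9 → W
n=13: reaches L-position 0 → W
n=14: only reaches 7(W), 12(W), 13(W), all W → L
n=15: reaches L-position 14 → W
n=16: reaches L-position 14 → W
n=17: reaches L-position 0 → W
n=18: reaches L-position 9 → W
n=19: reaches L-position 0 → W
n=20: only reaches 10(W), 15(W), 16(W), 18(W), 19(W), all W → L
n=21: reaches L-position 14 → W
n=22: reaches L-position 20 → W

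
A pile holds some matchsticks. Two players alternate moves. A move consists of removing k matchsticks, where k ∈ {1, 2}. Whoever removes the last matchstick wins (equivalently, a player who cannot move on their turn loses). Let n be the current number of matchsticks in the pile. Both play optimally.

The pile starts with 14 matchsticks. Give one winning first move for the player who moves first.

Compute win/loss labels from the base case upward. A position with no move is L. Any other position is W if it can reach an L in one move, else L.
n=0: no move → L
n=1: W (go to 0, an L position)
n=2: W (go to 0, an L position)
n=3: L (options 2(W), 1(W) are all W)
n=4: W (go to 3, an L position)
n=5: W (go to 3, an L position)
n=6: L (options 5(W), 4(W) are all W)
n=7: W (go to 6, an L position)
n=8: W (go to 6, an L position)
n=9: L (options 8(W), 7(W) are all W)
n=10: W (go to 9, an L position)
n=11: W (go to 9, an L position)
n=12: L (options 11(W), 10(W) are all W)
n=13: W (go to 12, an L position)
n=14: W (go to 12, an L position)
From 14, the L positions reachable in one move are: 12.

Remove 2, leaving 12.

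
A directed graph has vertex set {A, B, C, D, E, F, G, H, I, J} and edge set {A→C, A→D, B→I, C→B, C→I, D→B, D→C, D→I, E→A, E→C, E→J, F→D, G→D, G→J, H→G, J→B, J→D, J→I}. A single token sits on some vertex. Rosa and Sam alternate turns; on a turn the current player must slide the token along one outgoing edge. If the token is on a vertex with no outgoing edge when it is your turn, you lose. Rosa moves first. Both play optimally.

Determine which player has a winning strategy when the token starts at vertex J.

Use the standard recursion: the mover loses at a terminal position; elsewhere, the mover wins exactly when some move hands the opponent an L position.
Every edge goes from a vertex to one that appears earlier in the order I, B, C, D, J, A, G, E, H, F, so processing vertices in that order labels each vertex after all of its successors.
I: no outgoing edge → L
B: can move to I, which is L ⇒ W
C: can move to I, which is L ⇒ W
D: can move to I, which is L ⇒ W
J: can move to I, which is L ⇒ W
A: moves to D(W), C(W); every one is W ⇒ L
G: moves to J(W), D(W); every one is W ⇒ L
E: can move to A, which is L ⇒ W
H: can move to G, which is L ⇒ W
F: the only move is to D(W), a W ⇒ L
From J Rosa can move to I, reaching an L position.

Rosa wins.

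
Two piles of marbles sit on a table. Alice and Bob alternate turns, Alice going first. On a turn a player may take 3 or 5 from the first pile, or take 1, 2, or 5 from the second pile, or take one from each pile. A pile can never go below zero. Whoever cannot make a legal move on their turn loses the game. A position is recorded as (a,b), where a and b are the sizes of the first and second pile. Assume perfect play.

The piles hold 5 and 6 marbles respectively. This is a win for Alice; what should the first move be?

Move to (2,6).

Classify positions by backward induction: terminal positions (no move available) are L. From any other position, the mover wins iff some move reaches an L.
No move ever increases a pile, so every position that can arise here has a ≤ 5 and b ≤ 6; it is enough to label the cells with 0 ≤ a ≤ 5 and 0 ≤ b ≤ 6.
Every move lowers a or b (never raises either), so fill the grid row by row in increasing a, and left to right within a row: each cell's successors are then already labelled.
      b=0  b=1  b=2  b=3  b=4  b=5  b=6
a=0:    L    W    W    L    W    W    L
a=1:    L    W    W    L    W    W    L
a=2:    L    W    W    L    W    W    L
a=3:    W    W    L    W    W    L    W
a=4:    W    L    W    W    L    W    W
a=5:    W    L    W    W    L    W    W
Cells with no legal move (terminal, hence L): (0,0), (1,0), (2,0).
The remaining L cells, each justified by listing all of its moves:
(0,3): L (options (0,2)(W), (0,1)(W) are all W)
(0,6): L (options (0,5)(W), (0,4)(W), (0,1)(W) are all W)
(1,3): L (options (1,2)(W), (1,1)(W), (0,2)(W) are all W)
(1,6): L (options (1,5)(W), (1,4)(W), (1,1)(W), (0,5)(W) are all W)
(2,3): L (options (2,2)(W), (2,1)(W), (1,2)(W) are all W)
(2,6): L (options (2,5)(W), (2,4)(W), (2,1)(W), (1,5)(W) are all W)
(3,2): L (options (0,2)(W), (3,1)(W), (3,0)(W), (2,1)(W) are all W)
(3,5): L (options (0,5)(W), (3,4)(W), (3,3)(W), (3,0)(W), (2,4)(W) are all W)
(4,1): L (options (1,1)(W), (4,0)(W), (3,0)(W) are all W)
(4,4): L (options (1,4)(W), (4,3)(W), (4,2)(W), (3,3)(W) are all W)
(5,1): L (options (2,1)(W), (0,1)(W), (5,0)(W), (4,0)(W) are all W)
(5,4): L (options (2,4)(W), (0,4)(W), (5,3)(W), (5,2)(W), (4,3)(W) are all W)
Every other cell has at least one move into one of the L cells above, so it is W.
From (5,6), the L positions reachable in one move are: (2,6), (0,6), (5,4), (5,1). Any move reaching one of these is winning.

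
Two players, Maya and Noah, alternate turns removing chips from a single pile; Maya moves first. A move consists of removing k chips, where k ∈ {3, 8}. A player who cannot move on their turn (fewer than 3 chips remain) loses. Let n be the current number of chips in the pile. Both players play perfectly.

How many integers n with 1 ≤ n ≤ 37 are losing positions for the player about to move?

17

Build the W/L table. Terminal = L. A non-terminal position is W if it has a move to some L; otherwise it is L.
n=0: no move → L
n=1: no move → L
n=2: no move → L
n=3: →0(L), so W
n=4: →1(L), so W
n=5: →2(L), so W
n=6: →3(W) only, which is W, so L
n=7: →4(W) only, which is W, so L
n=8: →0(L), so W
n=9: →6(L), so W
n=10: →7(L), so W
n=11: →8(W), 3(W) — all W, so L
n=12: →9(W), 4(W) — all W, so L
n=13: →10(W), 5(W) — all W, so L
n=14: →11(L), so W
n=15: →12(L), so W
n=16: →13(L), so W
n=17: →14(W), 9(W) — all W, so L
n=18: →15(W), 10(W) — all W, so L
n=19: →11(L), so W
n=20: →17(L), so W
n=21: →18(L), so W
n=22: →19(W), 14(W) — all W, so L
n=23: →20(W), 15(W) — all W, so L
n=24: →21(W), 16(W) — all W, so L
n=25: →22(L), so W
n=26: →23(L), so W
n=27: →24(L), so W
n=28: →25(W), 20(W) — all W, so L
n=29: →26(W), 21(W) — all W, so L
n=30: →22(L), so W
n=31: →28(L), so W
n=32: →29(L), so W
n=33: →30(W), 25(W) — all W, so L
n=34: →31(W), 26(W) — all W, so L
n=35: →32(W), 27(W) — all W, so L
n=36: →33(L), so W
n=37: →34(L), so W
L entries with 1 ≤ n ≤ 37 (n=0 is outside the asked range and is not counted): n = 1, 2, 6, 7, 11, 12, 13, 17, 18, 22, 23, 24, 28, 29, 33, 34, 35; that makes 17.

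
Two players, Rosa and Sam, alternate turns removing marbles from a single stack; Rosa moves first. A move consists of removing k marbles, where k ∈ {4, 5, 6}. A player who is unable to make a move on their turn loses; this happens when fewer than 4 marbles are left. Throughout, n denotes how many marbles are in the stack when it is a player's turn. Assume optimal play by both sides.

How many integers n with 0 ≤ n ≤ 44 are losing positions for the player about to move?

20

Label each position W (a win for the player to move) or L (a loss). A position with no legal move is L; any other position is W exactly when some move reaches an L, and L when every move reaches a W.
n=0: no move → L
n=1: no move → L
n=2: no move → L
n=3: no move → L
n=4: W (go to 0, an L position)
n=5: W (go to 1, an L position)
n=6: W (go to 2, an L position)
n=7: W (go to 3, an L position)
n=8: W (go to 3, an L position)
n=9: W (go to 3, an L position)
n=10: L (options 6(W), 5(W), 4(W) are all W)
n=11: L (options 7(W), 6(W), 5(W) are all W)
n=12: L (options 8(W), 7(W), 6(W) are all W)
n=13: L (options 9(W), 8(W), 7(W) are all W)
n=14: W (go to 10, an L position)
n=15: W (go to 11, an L position)
n=16: W (go to 12, an L position)
n=17: W (go to 13, an L position)
n=18: W (go to 13, an L position)
n=19: W (go to 13, an L position)
n=20: L (options 16(W), 15(W), 14(W) are all W)
n=21: L (options 17(W), 16(W), 15(W) are all W)
n=22: L (options 18(W), 17(W), 16(W) are all W)
n=23: L (options 19(W), 18(W), 17(W) are all W)
n=24: W (go to 20, an L position)
n=25: W (go to 21, an L position)
n=26: W (go to 22, an L position)
n=27: W (go to 23, an L position)
n=28: W (go to 23, an L position)
n=29: W (go to 23, an L position)
n=30: L (options 26(W), 25(W), 24(W) are all W)
n=31: L (options 27(W), 26(W), 25(W) are all W)
n=32: L (options 28(W), 27(W), 26(W) are all W)
n=33: L (options 29(W), 28(W), 27(W) are all W)
n=34: W (go to 30, an L position)
n=35: W (go to 31, an L position)
n=36: W (go to 32, an L position)
n=37: W (go to 33, an L position)
n=38: W (go to 33, an L position)
n=39: W (go to 33, an L position)
n=40: L (options 36(W), 35(W), 34(W) are all W)
n=41: L (options 37(W), 36(W), 35(W) are all W)
n=42: L (options 38(W), 37(W), 36(W) are all W)
n=43: L (options 39(W), 38(W), 37(W) are all W)
n=44: W (go to 40, an L position)
L entries with 0 ≤ n ≤ 44: n = 0, 1, 2, 3, 10, 11, 12, 13, 20, 21, 22, 23, 30, 31, 32, 33, 40, 41, 42, 43; that makes 20.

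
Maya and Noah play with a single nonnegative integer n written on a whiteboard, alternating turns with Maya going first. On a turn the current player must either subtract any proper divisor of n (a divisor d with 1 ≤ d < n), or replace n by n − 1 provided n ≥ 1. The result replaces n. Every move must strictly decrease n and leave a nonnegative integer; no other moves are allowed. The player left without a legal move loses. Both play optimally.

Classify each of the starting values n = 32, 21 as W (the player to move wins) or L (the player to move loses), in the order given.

32: W, 21: L

Compute win/loss labels from the base case upward. A position with no move is L. Any other position is W if it can reach an L in one move, else L.
n=0: no move → L
n=1: can move to 0, which is L ⇒ W
n=2: the only move is to 1(W), a W ⇒ L
n=3: can move to 2, which is L ⇒ W
n=4: can move to 2, which is L ⇒ W
n=5: the only move is to 4(W), a W ⇒ L
n=6: can move to 5, which is L ⇒ W
n=7: the only move is to 6(W), a W ⇒ L
n=8: can move to 7, which is L ⇒ W
n=9: moves to 6(W), 8(W); every one is W ⇒ L
n=10: can move to 5, which is L ⇒ W
n=11: the only move is to 10(W), a W ⇒ L
n=12: can move to 9, which is L ⇒ W
n=13: the only move is to 12(W), a W ⇒ L
n=14: can move to 7, which is L ⇒ W
n=15: moves to 10(W), 12(W), 14(W); every one is W ⇒ L
n=16: can move to 15, which is L ⇒ W
n=17: the only move is to 16(W), a W ⇒ L
n=18: can move to 9, which is L ⇒ W
n=19: the only move is to 18(W), a W ⇒ L
n=20: can move to 15, which is L ⇒ W
n=21: moves to 14(W), 18(W), 20(W); every one is W ⇒ L
n=22: can move to 11, which is L ⇒ W
n=23: the only move is to 22(W), a W ⇒ L
n=24: can move to 21, which is L ⇒ W
n=25: moves to 20(W), 24(W); every one is W ⇒ L
n=26: can move to 13, which is L ⇒ W
n=27: moves to 18(W), 24(W), 26(W); every one is W ⇒ L
n=28: can move to 21, which is L ⇒ W
n=29: the only move is to 28(W), a W ⇒ L
n=30: can move to 15, which is L ⇒ W
n=31: the only move is to 30(W), a W ⇒ L
n=32: can move to 31, which is L ⇒ W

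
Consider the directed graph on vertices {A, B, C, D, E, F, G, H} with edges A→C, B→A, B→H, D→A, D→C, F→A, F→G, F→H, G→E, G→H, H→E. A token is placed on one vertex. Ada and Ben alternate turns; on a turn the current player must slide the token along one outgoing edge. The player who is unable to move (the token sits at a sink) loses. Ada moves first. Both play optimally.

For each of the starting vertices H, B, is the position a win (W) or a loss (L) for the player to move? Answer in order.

H: W, B: L

Use the standard recursion: the mover loses at a terminal position; elsewhere, the mover wins exactly when some move hands the opponent an L position.
Every edge goes from a vertex to one that appears earlier in the order C, E, H, A, G, F, D, B, so processing vertices in that order labels each vertex after all of its successors.
C: no outgoing edge → L
E: no outgoing edge → L
H: reaches L-position E → W
A: reaches L-position C → W
G: reaches L-position E → W
F: only reaches G(W), A(W), H(W), all W → L
D: reaches L-position C → W
B: only reaches A(W), H(W), all W → L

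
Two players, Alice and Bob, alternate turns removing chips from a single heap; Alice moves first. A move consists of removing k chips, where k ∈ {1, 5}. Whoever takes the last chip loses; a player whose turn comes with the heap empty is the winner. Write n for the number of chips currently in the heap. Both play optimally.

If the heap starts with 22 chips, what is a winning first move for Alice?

Build the W/L table. Terminal = W. A non-terminal position is W if it has a move to some L; otherwise it is L.
n=0: no move; the opponent has just taken the last chip and therefore loses → W
n=1: →0(W) only, which is W, so L
n=2: →1(L), so W
n=3: →2(W) only, which is W, so L
n=4: →3(L), so W
n=5: →4(W), 0(W) — all W, so L
n=6: →5(L), so W
n=7: →6(W), 2(W) — all W, so L
n=8: →7(L), so W
n=9: →8(W), 4(W) — all W, so L
n=10: →9(L), so W
n=11: →10(W), 6(W) — all W, so L
n=12: →11(L), so W
n=13: →12(W), 8(W) — all W, so L
n=14: →13(L), so W
n=15: →14(W), 10(W) — all W, so L
n=16: →15(L), so W
n=17: →16(W), 12(W) — all W, so L
n=18: →17(L), so W
n=19: →18(W), 14(W) — all W, so L
n=20: →19(L), so W
n=21: →20(W), 16(W) — all W, so L
n=22: →21(L), so W
From 22, the L positions reachable in one move are: 21, 17. Any move reaching one of these is winning.

Remove 1, leaving 21.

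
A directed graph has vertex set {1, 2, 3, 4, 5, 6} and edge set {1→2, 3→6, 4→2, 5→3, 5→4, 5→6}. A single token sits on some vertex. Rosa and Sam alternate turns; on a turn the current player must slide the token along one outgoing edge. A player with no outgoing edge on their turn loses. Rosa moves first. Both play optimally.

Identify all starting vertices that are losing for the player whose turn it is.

Use the standard recursion: the mover loses at a terminal position; elsewhere, the mover wins exactly when some move hands the opponent an L position.
Every edge goes from a vertex to one that appears earlier in the order 2, 6, 3, 4, 1, 5, so processing vertices in that order labels each vertex after all of its successors.
2: no outgoing edge → L
6: no outgoing edge → L
3: reaches L-position 6 → W
4: reaches L-position 2 → W
1: reaches L-position 2 → W
5: reaches L-position 6 → W
The losing starting vertices are exactly the entries labelled L in this table (2 of them).

2, 6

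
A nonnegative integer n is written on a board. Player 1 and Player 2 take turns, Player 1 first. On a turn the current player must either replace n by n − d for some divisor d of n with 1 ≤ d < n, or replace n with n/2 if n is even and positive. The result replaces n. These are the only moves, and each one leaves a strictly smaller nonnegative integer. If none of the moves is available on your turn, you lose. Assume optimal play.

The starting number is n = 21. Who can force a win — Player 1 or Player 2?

Player 2 wins.

Work bottom-up. With no move the player to move loses. Otherwise the position is W if at least one move leads to an L position for the opponent, and L if every move leads to a W.
n=0: no move → L
n=1: no move → L
n=2: →1(L), so W
n=3: →2(W) only, which is W, so L
n=4: →3(L), so W
n=5: →4(W) only, which is W, so L
n=6: →3(L), so W
n=7: →6(W) only, which is W, so L
n=8: →7(L), so W
n=9: →6(W), 8(W) — all W, so L
n=10: →5(L), so W
n=11: →10(W) only, which is W, so L
n=12: →9(L), so W
n=13: →12(W) only, which is W, so L
n=14: →7(L), so W
n=15: →10(W), 12(W), 14(W) — all W, so L
n=16: →15(L), so W
n=17: →16(W) only, which is W, so L
n=18: →9(L), so W
n=19: →18(W) only, which is W, so L
n=20: →15(L), so W
n=21: →14(W), 18(W), 20(W) — all W, so L
Every move from 21 reaches a W position, so the mover loses.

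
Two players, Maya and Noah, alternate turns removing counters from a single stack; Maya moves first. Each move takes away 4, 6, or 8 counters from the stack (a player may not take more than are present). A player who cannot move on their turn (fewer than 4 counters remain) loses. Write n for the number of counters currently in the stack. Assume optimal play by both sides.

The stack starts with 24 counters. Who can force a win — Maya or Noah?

Noah wins.

Label each position W (a win for the player to move) or L (a loss). A position with no legal move is L; any other position is W exactly when some move reaches an L, and L when every move reaches a W.
n=0: no move → L
n=1: no move → L
n=2: no move → L
n=3: no move → L
n=4: can move to 0, which is L ⇒ W
n=5: can move to 1, which is L ⇒ W
n=6: can move to 2, which is L ⇒ W
n=7: can move to 3, which is L ⇒ W
n=8: can move to 2, which is L ⇒ W
n=9: can move to 3, which is L ⇒ W
n=10: can move to 2, which is L ⇒ W
n=11: can move to 3, which is L ⇒ W
n=12: moves to 8(W), 6(W), 4(W); every one is W ⇒ L
n=13: moves to 9(W), 7(W), 5(W); every one is W ⇒ L
n=14: moves to 10(W), 8(W), 6(W); every one is W ⇒ L
n=15: moves to 11(W), 9(W), 7(W); every one is W ⇒ L
n=16: can move to 12, which is L ⇒ W
n=17: can move to 13, which is L ⇒ W
n=18: can move to 14, which is L ⇒ W
n=19: can move to 15, which is L ⇒ W
n=20: can move to 14, which is L ⇒ W
n=21: can move to 15, which is L ⇒ W
n=22: can move to 14, which is L ⇒ W
n=23: can move to 15, which is L ⇒ W
n=24: moves to 20(W), 18(W), 16(W); every one is W ⇒ L
Every move from 24 reaches a W position, so the mover loses.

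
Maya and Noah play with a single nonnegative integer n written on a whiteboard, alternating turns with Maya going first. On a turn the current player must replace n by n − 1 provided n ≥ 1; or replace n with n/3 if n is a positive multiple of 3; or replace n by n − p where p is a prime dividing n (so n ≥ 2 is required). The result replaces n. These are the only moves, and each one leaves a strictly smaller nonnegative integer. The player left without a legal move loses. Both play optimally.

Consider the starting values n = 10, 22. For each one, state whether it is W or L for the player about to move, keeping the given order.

Label each position W (a win for the player to move) or L (a loss). A position with no legal move is L; any other position is W exactly when some move reaches an L, and L when every move reaches a W.
n=0: no move → L
n=1: →0(L), so W
n=2: →0(L), so W
n=3: →0(L), so W
n=4: →2(W), 3(W) — all W, so L
n=5: →0(L), so W
n=6: →4(L), so W
n=7: →0(L), so W
n=8: →6(W), 7(W) — all W, so L
n=9: →8(L), so W
n=10: →8(L), so W
n=11: →0(L), so W
n=12: →4(L), so W
n=13: →0(L), so W
n=14: →7(W), 12(W), 13(W) — all W, so L
n=15: →14(L), so W
n=16: →14(L), so W
n=17: →0(L), so W
n=18: →6(W), 15(W), 16(W), 17(W) — all W, so L
n=19: →0(L), so W
n=20: →18(L), so W
n=21: →14(L), so W
n=22: →11(W), 20(W), 21(W) — all W, so L

10: W, 22: L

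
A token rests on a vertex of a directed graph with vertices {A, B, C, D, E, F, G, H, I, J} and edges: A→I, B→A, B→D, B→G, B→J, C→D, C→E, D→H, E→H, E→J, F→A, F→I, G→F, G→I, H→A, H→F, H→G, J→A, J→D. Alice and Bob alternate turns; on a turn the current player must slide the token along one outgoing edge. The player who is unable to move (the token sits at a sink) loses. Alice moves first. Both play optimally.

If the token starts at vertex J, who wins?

Build the W/L table. Terminal = L. A non-terminal position is W if it has a move to some L; otherwise it is L.
Every edge goes from a vertex to one that appears earlier in the order I, A, F, G, H, D, J, B, E, C, so processing vertices in that order labels each vertex after all of its successors.
I: no outgoing edge → L
A: →I(L), so W
F: →I(L), so W
G: →I(L), so W
H: →G(W), F(W), A(W) — all W, so L
D: →H(L), so W
J: →D(W), A(W) — all W, so L
B: →J(L), so W
E: →J(L), so W
C: →E(W), D(W) — all W, so L
The starting position J is L: whatever Alice does, the opponent receives a W position.

Bob wins.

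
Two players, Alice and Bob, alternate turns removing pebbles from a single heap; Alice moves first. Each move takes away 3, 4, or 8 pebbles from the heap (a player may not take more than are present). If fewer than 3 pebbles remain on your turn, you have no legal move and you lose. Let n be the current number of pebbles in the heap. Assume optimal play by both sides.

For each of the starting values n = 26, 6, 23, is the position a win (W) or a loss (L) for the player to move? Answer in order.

26: L, 6: W, 23: W

Positions with no move are L. A position that does have a move is losing for the player to move precisely when every available move leads to a winning position for the opponent. Fill in the labels:
n=0: no move → L
n=1: no move → L
n=2: no move → L
n=3: →0(L), so W
n=4: →1(L), so W
n=5: →2(L), so W
n=6: →2(L), so W
n=7: →4(W), 3(W) — all W, so L
n=8: →0(L), so W
n=9: →1(L), so W
n=10: →7(L), so W
n=11: →7(L), so W
n=12: →9(W), 8(W), 4(W) — all W, so L
n=13: →10(W), 9(W), 5(W) — all W, so L
n=14: →11(W), 10(W), 6(W) — all W, so L
n=15: →12(L), so W
n=16: →13(L), so W
n=17: →14(L), so W
n=18: →14(L), so W
n=19: →16(W), 15(W), 11(W) — all W, so L
n=20: →12(L), so W
n=21: →13(L), so W
n=22: →19(L), so W
n=23: →19(L), so W
n=24: →21(W), 20(W), 16(W) — all W, so L
n=25: →22(W), 21(W), 17(W) — all W, so L
n=26: →23(W), 22(W), 18(W) — all W, so L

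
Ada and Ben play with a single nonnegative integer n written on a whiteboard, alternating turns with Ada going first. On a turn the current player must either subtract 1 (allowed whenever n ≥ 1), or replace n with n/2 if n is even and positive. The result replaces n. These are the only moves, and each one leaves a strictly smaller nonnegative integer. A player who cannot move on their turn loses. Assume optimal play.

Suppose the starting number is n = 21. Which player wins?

Ben wins.

Use the standard recursion: the mover loses at a terminal position; elsewhere, the mover wins exactly when some move hands the opponent an L position.
n=0: no move → L
n=1: reaches L-position 0 → W
n=2: only reaches 1(W), which is W → L
n=3: reaches L-position 2 → W
n=4: reaches L-position 2 → W
n=5: only reaches 4(W), which is W → L
n=6: reaches L-position 5 → W
n=7: only reaches 6(W), which is W → L
n=8: reaches L-position 7 → W
n=9: only reaches 8(W), which is W → L
n=10: reaches L-position 5 → W
n=11: only reaches 10(W), which is W → L
n=12: reaches L-position 11 → W
n=13: only reaches 12(W), which is W → L
n=14: reaches L-position 7 → W
n=15: only reaches 14(W), which is W → L
n=16: reaches L-position 15 → W
n=17: only reaches 16(W), which is W → L
n=18: reaches L-position 9 → W
n=19: only reaches 18(W), which is W → L
n=20: reaches L-position 19 → W
n=21: only reaches 20(W), which is W → L
The starting position 21 is L: whatever Ada does, the opponent receives a W position.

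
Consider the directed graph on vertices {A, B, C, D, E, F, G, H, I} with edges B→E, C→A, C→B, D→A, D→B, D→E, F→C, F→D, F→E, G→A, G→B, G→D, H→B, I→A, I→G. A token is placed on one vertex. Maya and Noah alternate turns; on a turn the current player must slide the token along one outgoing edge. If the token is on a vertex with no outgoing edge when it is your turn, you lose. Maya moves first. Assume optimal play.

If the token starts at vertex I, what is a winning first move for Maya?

Move to A.

Label each position W (a win for the player to move) or L (a loss). A position with no legal move is L; any other position is W exactly when some move reaches an L, and L when every move reaches a W.
Every edge goes from a vertex to one that appears earlier in the order E, A, B, D, G, C, I, F, H, so processing vertices in that order labels each vertex after all of its successors.
E: no outgoing edge → L
A: no outgoing edge → L
B: →E(L), so W
D: →A(L), so W
G: →A(L), so W
C: →A(L), so W
I: →A(L), so W
F: →E(L), so W
H: →B(W) only, which is W, so L
From I, the L positions reachable in one move are: A.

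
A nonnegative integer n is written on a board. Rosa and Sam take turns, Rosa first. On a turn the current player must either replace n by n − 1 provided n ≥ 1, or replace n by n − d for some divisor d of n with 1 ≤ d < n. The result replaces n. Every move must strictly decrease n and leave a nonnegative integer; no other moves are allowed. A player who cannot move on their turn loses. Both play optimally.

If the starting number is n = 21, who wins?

Sam wins.

Use the standard recursion: the mover loses at a terminal position; elsewhere, the mover wins exactly when some move hands the opponent an L position.
n=0: no move → L
n=1: W (go to 0, an L position)
n=2: L (sole option 1(W) is W)
n=3: W (go to 2, an L position)
n=4: W (go to 2, an L position)
n=5: L (sole option 4(W) is W)
n=6: W (go to 5, an L position)
n=7: L (sole option 6(W) is W)
n=8: W (go to 7, an L position)
n=9: L (options 6(W), 8(W) are all W)
n=10: W (go to 5, an L position)
n=11: L (sole option 10(W) is W)
n=12: W (go to 9, an L position)
n=13: L (sole option 12(W) is W)
n=14: W (go to 7, an L position)
n=15: L (options 10(W), 12(W), 14(W) are all W)
n=16: W (go to 15, an L position)
n=17: L (sole option 16(W) is W)
n=18: W (go to 9, an L position)
n=19: L (sole option 18(W) is W)
n=20: W (go to 15, an L position)
n=21: L (options 14(W), 18(W), 20(W) are all W)
The starting position 21 is L: whatever Rosa does, the opponent receives a W position.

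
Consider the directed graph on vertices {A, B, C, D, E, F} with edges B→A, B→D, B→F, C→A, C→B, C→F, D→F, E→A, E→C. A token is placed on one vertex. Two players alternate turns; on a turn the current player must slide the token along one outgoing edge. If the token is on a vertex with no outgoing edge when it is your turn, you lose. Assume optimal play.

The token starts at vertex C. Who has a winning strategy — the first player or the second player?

Positions with no move are L. A position that does have a move is losing for the player to move precisely when every available move leads to a winning position for the opponent. Fill in the labels:
Every edge goes from a vertex to one that appears earlier in the order A, F, D, B, C, E, so processing vertices in that order labels each vertex after all of its successors.
A: no outgoing edge → L
F: no outgoing edge → L
D: W (go to F, an L position)
B: W (go to F, an L position)
C: W (go to F, an L position)
E: W (go to A, an L position)
From C the player to move can move to F, reaching an L position.

The first player wins.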